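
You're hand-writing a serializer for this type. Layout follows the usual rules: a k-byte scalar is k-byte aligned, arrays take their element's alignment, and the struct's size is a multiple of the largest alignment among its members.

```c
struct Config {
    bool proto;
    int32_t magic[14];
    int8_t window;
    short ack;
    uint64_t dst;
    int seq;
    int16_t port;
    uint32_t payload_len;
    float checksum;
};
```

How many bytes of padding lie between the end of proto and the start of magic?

3

proto at 0 (size 1, align 1) → ends 1
pad 3 to align 4 for magic
magic at 4 (size 56, align 4) → ends 60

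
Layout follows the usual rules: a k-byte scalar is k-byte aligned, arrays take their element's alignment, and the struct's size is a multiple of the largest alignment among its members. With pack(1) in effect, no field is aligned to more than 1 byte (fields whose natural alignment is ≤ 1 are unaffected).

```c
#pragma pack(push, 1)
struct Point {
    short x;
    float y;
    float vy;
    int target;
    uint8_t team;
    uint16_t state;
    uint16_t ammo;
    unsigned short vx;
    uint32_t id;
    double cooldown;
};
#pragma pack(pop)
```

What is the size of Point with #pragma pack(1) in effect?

@0: x [2B, align 1] → 2
@2: y [4B, align 1] → 6
@6: vy [4B, align 1] → 10
@10: target [4B, align 1] → 14
@14: team [1B, align 1] → 15
@15: state [2B, align 1] → 17
@17: ammo [2B, align 1] → 19
@19: vx [2B, align 1] → 21
@21: id [4B, align 1] → 25
@25: cooldown [8B, align 1] → 33
size 33, align 1

33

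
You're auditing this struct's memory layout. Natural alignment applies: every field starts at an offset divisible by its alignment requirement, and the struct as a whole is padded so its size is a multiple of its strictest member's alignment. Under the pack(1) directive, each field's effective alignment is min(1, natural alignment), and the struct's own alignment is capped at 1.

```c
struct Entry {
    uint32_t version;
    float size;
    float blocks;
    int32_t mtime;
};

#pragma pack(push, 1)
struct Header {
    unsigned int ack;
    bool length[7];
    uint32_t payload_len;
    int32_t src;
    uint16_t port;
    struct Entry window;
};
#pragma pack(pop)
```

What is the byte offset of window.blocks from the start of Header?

Entry: version at 0 (size 4, align 4) → ends 4; size at 4 (size 4, align 4) → ends 8; blocks at 8 (size 4, align 4) → ends 12; mtime at 12 (size 4, align 4) → ends 16; total 16 bytes, alignment 4
ack at 0 (size 4, align 1) → ends 4
length at 4 (size 7, align 1) → ends 11
payload_len at 11 (size 4, align 1) → ends 15
src at 15 (size 4, align 1) → ends 19
port at 19 (size 2, align 1) → ends 21
window at 21 (size 16, align 1) → ends 37
within Entry: blocks at 8
21 + 8 = 29

29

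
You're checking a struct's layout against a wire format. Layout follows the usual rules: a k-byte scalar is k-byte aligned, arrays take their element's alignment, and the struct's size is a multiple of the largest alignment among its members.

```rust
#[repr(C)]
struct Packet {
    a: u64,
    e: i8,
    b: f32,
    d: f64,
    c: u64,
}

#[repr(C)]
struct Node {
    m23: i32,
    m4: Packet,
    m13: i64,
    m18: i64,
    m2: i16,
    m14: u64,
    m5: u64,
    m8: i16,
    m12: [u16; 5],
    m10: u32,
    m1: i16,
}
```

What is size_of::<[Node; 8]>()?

Packet: @0: a [8B, align 8] → 8; @8: e [1B, align 1] → 9; +3 pad (align 4); @12: b [4B, align 4] → 16; @16: d [8B, align 8] → 24; @24: c [8B, align 8] → 32; size 32, align 8
@0: m23 [4B, align 4] → 4
+4 pad (align 8)
@8: m4 [32B, align 8] → 40
@40: m13 [8B, align 8] → 48
@48: m18 [8B, align 8] → 56
@56: m2 [2B, align 2] → 58
+6 pad (align 8)
@64: m14 [8B, align 8] → 72
@72: m5 [8B, align 8] → 80
@80: m8 [2B, align 2] → 82
@82: m12 [10B, align 2] → 92
@92: m10 [4B, align 4] → 96
@96: m1 [2B, align 2] → 98
+6 tail pad (align 8)
size 104, align 8
array of 8: 8 × 104 = 832

832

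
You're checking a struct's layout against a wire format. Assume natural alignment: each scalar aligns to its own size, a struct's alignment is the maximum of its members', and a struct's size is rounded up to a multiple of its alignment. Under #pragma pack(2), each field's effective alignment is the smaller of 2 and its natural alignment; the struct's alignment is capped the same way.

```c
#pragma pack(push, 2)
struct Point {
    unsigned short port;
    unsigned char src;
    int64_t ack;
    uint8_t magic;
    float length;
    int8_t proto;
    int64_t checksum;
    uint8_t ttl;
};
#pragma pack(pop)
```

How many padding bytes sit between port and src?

0

port at 0 (size 2, align 2) → ends 2
src at 2 (size 1, align 1) → ends 3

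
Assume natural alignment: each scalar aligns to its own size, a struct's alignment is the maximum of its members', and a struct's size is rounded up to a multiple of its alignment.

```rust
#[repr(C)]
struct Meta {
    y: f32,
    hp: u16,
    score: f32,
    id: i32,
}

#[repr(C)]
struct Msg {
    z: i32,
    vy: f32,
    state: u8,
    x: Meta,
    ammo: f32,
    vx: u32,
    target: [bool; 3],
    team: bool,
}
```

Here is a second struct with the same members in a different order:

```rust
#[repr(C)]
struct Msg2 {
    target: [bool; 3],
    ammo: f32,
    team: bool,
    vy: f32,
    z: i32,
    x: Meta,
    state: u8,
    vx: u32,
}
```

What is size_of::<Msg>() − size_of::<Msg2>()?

-4

Meta: @0: y [4B, align 4] → 4; @4: hp [2B, align 2] → 6; +2 pad (align 4); @8: score [4B, align 4] → 12; @12: id [4B, align 4] → 16; size 16, align 4
@0: z [4B, align 4] → 4
@4: vy [4B, align 4] → 8
@8: state [1B, align 1] → 9
+3 pad (align 4)
@12: x [16B, align 4] → 28
@28: ammo [4B, align 4] → 32
@32: vx [4B, align 4] → 36
@36: target [3B, align 1] → 39
@39: team [1B, align 1] → 40
size 40, align 4
— Msg2 —
@0: target [3B, align 1] → 3
+1 pad (align 4)
@4: ammo [4B, align 4] → 8
@8: team [1B, align 1] → 9
+3 pad (align 4)
@12: vy [4B, align 4] → 16
@16: z [4B, align 4] → 20
@20: x [16B, align 4] → 36
@36: state [1B, align 1] → 37
+3 pad (align 4)
@40: vx [4B, align 4] → 44
size 44, align 4
40 − 44 = -4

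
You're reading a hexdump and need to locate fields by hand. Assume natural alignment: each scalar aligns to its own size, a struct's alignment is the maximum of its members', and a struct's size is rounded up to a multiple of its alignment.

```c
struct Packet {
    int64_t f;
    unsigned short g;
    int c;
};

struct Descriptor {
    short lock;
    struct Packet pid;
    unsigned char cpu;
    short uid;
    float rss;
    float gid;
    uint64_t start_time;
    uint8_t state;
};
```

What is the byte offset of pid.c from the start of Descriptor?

Packet: f at 0 (size 8, align 8) → ends 8; g at 8 (size 2, align 2) → ends 10; pad 2 to align 4 for c; c at 12 (size 4, align 4) → ends 16; total 16 bytes, alignment 8
lock at 0 (size 2, align 2) → ends 2
pad 6 to align 8 for pid
pid at 8 (size 16, align 8) → ends 24
within Packet: c at 12
8 + 12 = 20

20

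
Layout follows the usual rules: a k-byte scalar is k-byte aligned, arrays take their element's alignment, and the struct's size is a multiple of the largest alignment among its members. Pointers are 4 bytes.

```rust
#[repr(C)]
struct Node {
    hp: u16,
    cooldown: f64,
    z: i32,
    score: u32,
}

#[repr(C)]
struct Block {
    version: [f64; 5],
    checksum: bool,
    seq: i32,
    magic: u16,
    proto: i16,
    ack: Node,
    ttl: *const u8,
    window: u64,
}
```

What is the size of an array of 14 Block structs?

1344

Node: 0..2  hp  (2B, 2-aligned); 2..8  -- padding (6B); 8..16  cooldown  (8B, 8-aligned); 16..20  z  (4B, 4-aligned); 20..24  score  (4B, 4-aligned); sizeof = 24, alignof = 8
0..40  version  (40B, 8-aligned)
40..41  checksum  (1B, 1-aligned)
41..44  -- padding (3B)
44..48  seq  (4B, 4-aligned)
48..50  magic  (2B, 2-aligned)
50..52  proto  (2B, 2-aligned)
52..56  -- padding (4B)
56..80  ack  (24B, 8-aligned)
80..84  ttl  (4B, 4-aligned)
84..88  -- padding (4B)
88..96  window  (8B, 8-aligned)
sizeof = 96, alignof = 8
array of 14: 14 × 96 = 1344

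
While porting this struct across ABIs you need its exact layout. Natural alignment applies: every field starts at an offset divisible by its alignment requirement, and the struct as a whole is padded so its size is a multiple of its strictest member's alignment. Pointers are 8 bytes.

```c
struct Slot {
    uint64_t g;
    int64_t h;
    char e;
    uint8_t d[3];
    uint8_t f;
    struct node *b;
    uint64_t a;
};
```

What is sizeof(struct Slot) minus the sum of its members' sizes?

0..8  g  (8B, 8-aligned)
8..16  h  (8B, 8-aligned)
16..17  e  (1B, 1-aligned)
17..20  d  (3B, 1-aligned)
20..21  f  (1B, 1-aligned)
21..24  -- padding (3B)
24..32  b  (8B, 8-aligned)
32..40  a  (8B, 8-aligned)
sizeof = 40, alignof = 8
data bytes 37, size 40 → padding 3

3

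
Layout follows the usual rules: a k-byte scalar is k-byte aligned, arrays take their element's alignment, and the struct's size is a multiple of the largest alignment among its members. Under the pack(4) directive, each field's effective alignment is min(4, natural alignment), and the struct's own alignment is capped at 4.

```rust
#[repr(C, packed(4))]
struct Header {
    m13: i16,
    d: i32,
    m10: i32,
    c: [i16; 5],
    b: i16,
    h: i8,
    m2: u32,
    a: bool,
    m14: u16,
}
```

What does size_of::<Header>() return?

@0: m13 [2B, align 2] → 2
+2 pad (align 4)
@4: d [4B, align 4] → 8
@8: m10 [4B, align 4] → 12
@12: c [10B, align 2] → 22
@22: b [2B, align 2] → 24
@24: h [1B, align 1] → 25
+3 pad (align 4)
@28: m2 [4B, align 4] → 32
@32: a [1B, align 1] → 33
+1 pad (align 2)
@34: m14 [2B, align 2] → 36
size 36, align 4

36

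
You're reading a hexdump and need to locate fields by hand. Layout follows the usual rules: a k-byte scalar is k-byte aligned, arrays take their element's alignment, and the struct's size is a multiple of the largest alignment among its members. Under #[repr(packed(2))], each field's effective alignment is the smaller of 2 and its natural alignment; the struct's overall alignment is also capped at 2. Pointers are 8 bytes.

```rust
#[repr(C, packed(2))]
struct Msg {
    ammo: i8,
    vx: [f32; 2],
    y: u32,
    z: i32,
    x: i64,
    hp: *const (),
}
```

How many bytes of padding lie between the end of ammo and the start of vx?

1

0..1  ammo  (1B, 1-aligned)
1..2  -- padding (1B)
2..10  vx  (8B, 2-aligned)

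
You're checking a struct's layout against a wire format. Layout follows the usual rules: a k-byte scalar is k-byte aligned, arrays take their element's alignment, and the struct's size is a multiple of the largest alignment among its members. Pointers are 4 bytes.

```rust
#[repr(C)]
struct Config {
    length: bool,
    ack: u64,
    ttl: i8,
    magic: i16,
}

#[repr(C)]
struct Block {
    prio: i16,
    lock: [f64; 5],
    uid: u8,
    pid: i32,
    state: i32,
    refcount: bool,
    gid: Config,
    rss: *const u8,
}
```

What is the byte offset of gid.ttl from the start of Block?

80

Config: length at 0 (size 1, align 1) → ends 1; pad 7 to align 8 for ack; ack at 8 (size 8, align 8) → ends 16; ttl at 16 (size 1, align 1) → ends 17; pad 1 to align 2 for magic; magic at 18 (size 2, align 2) → ends 20; tail pad 4 to reach multiple of 8; total 24 bytes, alignment 8
prio at 0 (size 2, align 2) → ends 2
pad 6 to align 8 for lock
lock at 8 (size 40, align 8) → ends 48
uid at 48 (size 1, align 1) → ends 49
pad 3 to align 4 for pid
pid at 52 (size 4, align 4) → ends 56
state at 56 (size 4, align 4) → ends 60
refcount at 60 (size 1, align 1) → ends 61
pad 3 to align 8 for gid
gid at 64 (size 24, align 8) → ends 88
within Config: ttl at 16
64 + 16 = 80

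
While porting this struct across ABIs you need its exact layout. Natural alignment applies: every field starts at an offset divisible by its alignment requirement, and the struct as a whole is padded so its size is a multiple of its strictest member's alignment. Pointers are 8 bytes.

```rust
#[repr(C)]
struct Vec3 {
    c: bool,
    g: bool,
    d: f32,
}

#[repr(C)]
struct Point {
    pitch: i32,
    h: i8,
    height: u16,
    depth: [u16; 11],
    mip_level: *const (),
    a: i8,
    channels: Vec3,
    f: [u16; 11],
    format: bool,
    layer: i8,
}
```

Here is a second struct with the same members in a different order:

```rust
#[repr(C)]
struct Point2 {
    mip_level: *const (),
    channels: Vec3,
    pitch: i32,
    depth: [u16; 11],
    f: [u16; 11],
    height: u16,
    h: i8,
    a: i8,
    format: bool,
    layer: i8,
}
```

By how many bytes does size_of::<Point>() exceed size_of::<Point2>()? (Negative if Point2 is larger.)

Vec3: c at 0 (size 1, align 1) → ends 1; g at 1 (size 1, align 1) → ends 2; pad 2 to align 4 for d; d at 4 (size 4, align 4) → ends 8; total 8 bytes, alignment 4
pitch at 0 (size 4, align 4) → ends 4
h at 4 (size 1, align 1) → ends 5
pad 1 to align 2 for height
height at 6 (size 2, align 2) → ends 8
depth at 8 (size 22, align 2) → ends 30
pad 2 to align 8 for mip_level
mip_level at 32 (size 8, align 8) → ends 40
a at 40 (size 1, align 1) → ends 41
pad 3 to align 4 for channels
channels at 44 (size 8, align 4) → ends 52
f at 52 (size 22, align 2) → ends 74
format at 74 (size 1, align 1) → ends 75
layer at 75 (size 1, align 1) → ends 76
tail pad 4 to reach multiple of 8
total 80 bytes, alignment 8
— Point2 —
mip_level at 0 (size 8, align 8) → ends 8
channels at 8 (size 8, align 4) → ends 16
pitch at 16 (size 4, align 4) → ends 20
depth at 20 (size 22, align 2) → ends 42
f at 42 (size 22, align 2) → ends 64
height at 64 (size 2, align 2) → ends 66
h at 66 (size 1, align 1) → ends 67
a at 67 (size 1, align 1) → ends 68
format at 68 (size 1, align 1) → ends 69
layer at 69 (size 1, align 1) → ends 70
tail pad 2 to reach multiple of 8
total 72 bytes, alignment 8
80 − 72 = 8

8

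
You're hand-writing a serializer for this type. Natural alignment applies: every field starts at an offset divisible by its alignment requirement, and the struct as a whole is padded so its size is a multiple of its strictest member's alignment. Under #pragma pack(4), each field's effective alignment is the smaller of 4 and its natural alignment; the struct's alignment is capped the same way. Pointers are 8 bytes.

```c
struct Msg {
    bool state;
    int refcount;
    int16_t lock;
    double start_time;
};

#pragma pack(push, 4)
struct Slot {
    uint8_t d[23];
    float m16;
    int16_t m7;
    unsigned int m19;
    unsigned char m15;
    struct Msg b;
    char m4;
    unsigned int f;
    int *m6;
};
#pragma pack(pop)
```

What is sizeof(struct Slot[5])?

Msg: @0: state [1B, align 1] → 1; +3 pad (align 4); @4: refcount [4B, align 4] → 8; @8: lock [2B, align 2] → 10; +6 pad (align 8); @16: start_time [8B, align 8] → 24; size 24, align 8
@0: d [23B, align 1] → 23
+1 pad (align 4)
@24: m16 [4B, align 4] → 28
@28: m7 [2B, align 2] → 30
+2 pad (align 4)
@32: m19 [4B, align 4] → 36
@36: m15 [1B, align 1] → 37
+3 pad (align 4)
@40: b [24B, align 4] → 64
@64: m4 [1B, align 1] → 65
+3 pad (align 4)
@68: f [4B, align 4] → 72
@72: m6 [8B, align 4] → 80
size 80, align 4
array of 5: 5 × 80 = 400

400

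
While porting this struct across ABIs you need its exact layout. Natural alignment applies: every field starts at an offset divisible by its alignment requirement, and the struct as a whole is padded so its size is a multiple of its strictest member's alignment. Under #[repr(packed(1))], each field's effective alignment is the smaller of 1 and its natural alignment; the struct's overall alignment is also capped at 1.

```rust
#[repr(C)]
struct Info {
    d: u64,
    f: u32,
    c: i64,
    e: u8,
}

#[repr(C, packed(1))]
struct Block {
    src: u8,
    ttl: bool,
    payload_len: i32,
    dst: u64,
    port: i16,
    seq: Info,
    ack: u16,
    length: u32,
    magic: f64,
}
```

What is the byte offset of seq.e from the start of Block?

40

Info: d at 0 (size 8, align 8) → ends 8; f at 8 (size 4, align 4) → ends 12; pad 4 to align 8 for c; c at 16 (size 8, align 8) → ends 24; e at 24 (size 1, align 1) → ends 25; tail pad 7 to reach multiple of 8; total 32 bytes, alignment 8
src at 0 (size 1, align 1) → ends 1
ttl at 1 (size 1, align 1) → ends 2
payload_len at 2 (size 4, align 1) → ends 6
dst at 6 (size 8, align 1) → ends 14
port at 14 (size 2, align 1) → ends 16
seq at 16 (size 32, align 1) → ends 48
within Info: e at 24
16 + 24 = 40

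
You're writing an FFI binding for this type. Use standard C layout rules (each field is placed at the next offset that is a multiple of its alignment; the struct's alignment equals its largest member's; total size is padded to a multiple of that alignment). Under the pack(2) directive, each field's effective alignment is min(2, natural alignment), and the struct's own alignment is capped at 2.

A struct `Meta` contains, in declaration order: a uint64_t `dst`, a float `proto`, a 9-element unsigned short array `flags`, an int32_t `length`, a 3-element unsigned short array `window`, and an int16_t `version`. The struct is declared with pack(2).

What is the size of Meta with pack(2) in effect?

42

dst at 0 (size 8, align 2) → ends 8
proto at 8 (size 4, align 2) → ends 12
flags at 12 (size 18, align 2) → ends 30
length at 30 (size 4, align 2) → ends 34
window at 34 (size 6, align 2) → ends 40
version at 40 (size 2, align 2) → ends 42
total 42 bytes, alignment 2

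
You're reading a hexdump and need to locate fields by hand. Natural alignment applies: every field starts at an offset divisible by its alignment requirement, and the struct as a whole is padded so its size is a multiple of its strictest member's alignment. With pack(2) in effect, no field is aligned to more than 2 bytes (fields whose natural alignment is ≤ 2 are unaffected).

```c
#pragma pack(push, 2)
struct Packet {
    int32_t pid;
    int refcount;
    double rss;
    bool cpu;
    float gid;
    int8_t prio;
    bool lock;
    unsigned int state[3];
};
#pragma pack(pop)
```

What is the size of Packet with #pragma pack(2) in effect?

0..4  pid  (4B, 2-aligned)
4..8  refcount  (4B, 2-aligned)
8..16  rss  (8B, 2-aligned)
16..17  cpu  (1B, 1-aligned)
17..18  -- padding (1B)
18..22  gid  (4B, 2-aligned)
22..23  prio  (1B, 1-aligned)
23..24  lock  (1B, 1-aligned)
24..36  state  (12B, 2-aligned)
sizeof = 36, alignof = 2

36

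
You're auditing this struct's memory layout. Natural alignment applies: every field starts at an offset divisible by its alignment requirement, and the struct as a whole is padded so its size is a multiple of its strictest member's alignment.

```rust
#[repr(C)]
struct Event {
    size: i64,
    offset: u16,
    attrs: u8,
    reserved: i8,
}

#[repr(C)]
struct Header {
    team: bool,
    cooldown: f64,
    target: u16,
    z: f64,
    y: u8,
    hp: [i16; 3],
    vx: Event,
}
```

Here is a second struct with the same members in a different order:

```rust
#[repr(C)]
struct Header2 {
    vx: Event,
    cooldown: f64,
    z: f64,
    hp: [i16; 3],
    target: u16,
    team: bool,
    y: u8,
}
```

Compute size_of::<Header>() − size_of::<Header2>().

Event: 0..8  size  (8B, 8-aligned); 8..10  offset  (2B, 2-aligned); 10..11  attrs  (1B, 1-aligned); 11..12  reserved  (1B, 1-aligned); 12..16  -- tail padding (4B); sizeof = 16, alignof = 8
0..1  team  (1B, 1-aligned)
1..8  -- padding (7B)
8..16  cooldown  (8B, 8-aligned)
16..18  target  (2B, 2-aligned)
18..24  -- padding (6B)
24..32  z  (8B, 8-aligned)
32..33  y  (1B, 1-aligned)
33..34  -- padding (1B)
34..40  hp  (6B, 2-aligned)
40..56  vx  (16B, 8-aligned)
sizeof = 56, alignof = 8
— Header2 —
0..16  vx  (16B, 8-aligned)
16..24  cooldown  (8B, 8-aligned)
24..32  z  (8B, 8-aligned)
32..38  hp  (6B, 2-aligned)
38..40  target  (2B, 2-aligned)
40..41  team  (1B, 1-aligned)
41..42  y  (1B, 1-aligned)
42..48  -- tail padding (6B)
sizeof = 48, alignof = 8
56 − 48 = 8

8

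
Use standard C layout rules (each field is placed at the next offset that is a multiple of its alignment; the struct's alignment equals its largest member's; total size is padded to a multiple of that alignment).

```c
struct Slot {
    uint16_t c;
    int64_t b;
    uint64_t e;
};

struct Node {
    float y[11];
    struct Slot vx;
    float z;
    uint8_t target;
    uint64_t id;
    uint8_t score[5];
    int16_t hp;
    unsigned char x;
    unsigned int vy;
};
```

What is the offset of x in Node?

Slot: c at 0 (size 2, align 2) → ends 2; pad 6 to align 8 for b; b at 8 (size 8, align 8) → ends 16; e at 16 (size 8, align 8) → ends 24; total 24 bytes, alignment 8
y at 0 (size 44, align 4) → ends 44
pad 4 to align 8 for vx
vx at 48 (size 24, align 8) → ends 72
z at 72 (size 4, align 4) → ends 76
target at 76 (size 1, align 1) → ends 77
pad 3 to align 8 for id
id at 80 (size 8, align 8) → ends 88
score at 88 (size 5, align 1) → ends 93
pad 1 to align 2 for hp
hp at 94 (size 2, align 2) → ends 96
x at 96 (size 1, align 1) → ends 97

96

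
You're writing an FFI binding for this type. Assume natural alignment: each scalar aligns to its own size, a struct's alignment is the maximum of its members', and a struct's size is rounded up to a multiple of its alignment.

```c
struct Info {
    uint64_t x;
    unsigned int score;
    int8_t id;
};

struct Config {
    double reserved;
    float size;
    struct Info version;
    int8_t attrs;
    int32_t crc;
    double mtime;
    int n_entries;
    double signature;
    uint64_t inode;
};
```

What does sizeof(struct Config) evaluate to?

72 bytes

Info: 0..8  x  (8B, 8-aligned); 8..12  score  (4B, 4-aligned); 12..13  id  (1B, 1-aligned); 13..16  -- tail padding (3B); sizeof = 16, alignof = 8
0..8  reserved  (8B, 8-aligned)
8..12  size  (4B, 4-aligned)
12..16  -- padding (4B)
16..32  version  (16B, 8-aligned)
32..33  attrs  (1B, 1-aligned)
33..36  -- padding (3B)
36..40  crc  (4B, 4-aligned)
40..48  mtime  (8B, 8-aligned)
48..52  n_entries  (4B, 4-aligned)
52..56  -- padding (4B)
56..64  signature  (8B, 8-aligned)
64..72  inode  (8B, 8-aligned)
sizeof = 72, alignof = 8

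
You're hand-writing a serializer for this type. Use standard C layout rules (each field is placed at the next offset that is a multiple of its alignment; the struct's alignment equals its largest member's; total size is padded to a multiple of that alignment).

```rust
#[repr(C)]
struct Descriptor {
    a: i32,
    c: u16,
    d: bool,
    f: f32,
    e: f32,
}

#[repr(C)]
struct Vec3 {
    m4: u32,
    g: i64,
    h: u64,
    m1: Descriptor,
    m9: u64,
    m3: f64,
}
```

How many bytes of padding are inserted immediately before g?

4

Descriptor: 0..4  a  (4B, 4-aligned); 4..6  c  (2B, 2-aligned); 6..7  d  (1B, 1-aligned); 7..8  -- padding (1B); 8..12  f  (4B, 4-aligned); 12..16  e  (4B, 4-aligned); sizeof = 16, alignof = 4
0..4  m4  (4B, 4-aligned)
4..8  -- padding (4B)
8..16  g  (8B, 8-aligned)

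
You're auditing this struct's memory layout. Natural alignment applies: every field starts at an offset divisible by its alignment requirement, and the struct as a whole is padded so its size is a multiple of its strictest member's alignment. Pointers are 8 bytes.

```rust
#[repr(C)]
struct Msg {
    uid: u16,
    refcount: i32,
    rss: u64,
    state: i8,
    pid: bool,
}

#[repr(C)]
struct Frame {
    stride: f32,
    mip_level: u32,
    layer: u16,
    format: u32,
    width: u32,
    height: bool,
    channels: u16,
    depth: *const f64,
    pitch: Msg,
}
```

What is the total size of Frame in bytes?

Msg: uid at 0 (size 2, align 2) → ends 2; pad 2 to align 4 for refcount; refcount at 4 (size 4, align 4) → ends 8; rss at 8 (size 8, align 8) → ends 16; state at 16 (size 1, align 1) → ends 17; pid at 17 (size 1, align 1) → ends 18; tail pad 6 to reach multiple of 8; total 24 bytes, alignment 8
stride at 0 (size 4, align 4) → ends 4
mip_level at 4 (size 4, align 4) → ends 8
layer at 8 (size 2, align 2) → ends 10
pad 2 to align 4 for format
format at 12 (size 4, align 4) → ends 16
width at 16 (size 4, align 4) → ends 20
height at 20 (size 1, align 1) → ends 21
pad 1 to align 2 for channels
channels at 22 (size 2, align 2) → ends 24
depth at 24 (size 8, align 8) → ends 32
pitch at 32 (size 24, align 8) → ends 56
total 56 bytes, alignment 8

56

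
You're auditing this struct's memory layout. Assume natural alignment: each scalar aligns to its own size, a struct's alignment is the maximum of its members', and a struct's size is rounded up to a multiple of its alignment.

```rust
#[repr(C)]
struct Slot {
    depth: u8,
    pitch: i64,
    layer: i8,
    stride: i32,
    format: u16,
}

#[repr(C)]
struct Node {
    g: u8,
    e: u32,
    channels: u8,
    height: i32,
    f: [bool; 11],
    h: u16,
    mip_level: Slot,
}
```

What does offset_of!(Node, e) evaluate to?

4

Slot: 0..1  depth  (1B, 1-aligned); 1..8  -- padding (7B); 8..16  pitch  (8B, 8-aligned); 16..17  layer  (1B, 1-aligned); 17..20  -- padding (3B); 20..24  stride  (4B, 4-aligned); 24..26  format  (2B, 2-aligned); 26..32  -- tail padding (6B); sizeof = 32, alignof = 8
0..1  g  (1B, 1-aligned)
1..4  -- padding (3B)
4..8  e  (4B, 4-aligned)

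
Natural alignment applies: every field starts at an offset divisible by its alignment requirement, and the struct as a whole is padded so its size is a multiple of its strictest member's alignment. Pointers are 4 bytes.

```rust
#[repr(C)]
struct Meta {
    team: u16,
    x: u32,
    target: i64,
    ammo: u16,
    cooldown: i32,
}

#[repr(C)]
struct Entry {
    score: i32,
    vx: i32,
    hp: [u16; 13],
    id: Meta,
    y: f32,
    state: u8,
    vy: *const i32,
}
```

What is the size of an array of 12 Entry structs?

Meta: @0: team [2B, align 2] → 2; +2 pad (align 4); @4: x [4B, align 4] → 8; @8: target [8B, align 8] → 16; @16: ammo [2B, align 2] → 18; +2 pad (align 4); @20: cooldown [4B, align 4] → 24; size 24, align 8
@0: score [4B, align 4] → 4
@4: vx [4B, align 4] → 8
@8: hp [26B, align 2] → 34
+6 pad (align 8)
@40: id [24B, align 8] → 64
@64: y [4B, align 4] → 68
@68: state [1B, align 1] → 69
+3 pad (align 4)
@72: vy [4B, align 4] → 76
+4 tail pad (align 8)
size 80, align 8
array of 12: 12 × 80 = 960

960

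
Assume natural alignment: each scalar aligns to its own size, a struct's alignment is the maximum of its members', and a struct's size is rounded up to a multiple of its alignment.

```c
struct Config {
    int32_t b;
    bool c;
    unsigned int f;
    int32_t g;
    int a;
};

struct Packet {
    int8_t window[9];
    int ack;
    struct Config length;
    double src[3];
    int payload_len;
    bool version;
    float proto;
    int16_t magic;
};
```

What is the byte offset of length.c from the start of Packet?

Config: @0: b [4B, align 4] → 4; @4: c [1B, align 1] → 5; +3 pad (align 4); @8: f [4B, align 4] → 12; @12: g [4B, align 4] → 16; @16: a [4B, align 4] → 20; size 20, align 4
@0: window [9B, align 1] → 9
+3 pad (align 4)
@12: ack [4B, align 4] → 16
@16: length [20B, align 4] → 36
within Config: c at 4
16 + 4 = 20

20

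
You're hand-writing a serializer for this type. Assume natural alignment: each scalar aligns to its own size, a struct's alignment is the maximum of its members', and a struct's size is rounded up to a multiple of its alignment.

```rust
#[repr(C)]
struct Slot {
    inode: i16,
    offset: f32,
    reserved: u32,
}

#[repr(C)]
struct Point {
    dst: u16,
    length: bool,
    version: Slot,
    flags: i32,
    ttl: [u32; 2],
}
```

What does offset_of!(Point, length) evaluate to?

2

Slot: @0: inode [2B, align 2] → 2; +2 pad (align 4); @4: offset [4B, align 4] → 8; @8: reserved [4B, align 4] → 12; size 12, align 4
@0: dst [2B, align 2] → 2
@2: length [1B, align 1] → 3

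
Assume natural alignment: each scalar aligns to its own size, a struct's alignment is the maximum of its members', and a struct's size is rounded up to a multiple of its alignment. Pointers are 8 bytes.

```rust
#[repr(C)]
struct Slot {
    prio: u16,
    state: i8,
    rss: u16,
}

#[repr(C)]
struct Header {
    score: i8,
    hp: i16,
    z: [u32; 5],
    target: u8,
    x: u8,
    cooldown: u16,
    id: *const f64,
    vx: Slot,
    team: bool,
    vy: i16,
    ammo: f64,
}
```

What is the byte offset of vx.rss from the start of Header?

44

Slot: prio at 0 (size 2, align 2) → ends 2; state at 2 (size 1, align 1) → ends 3; pad 1 to align 2 for rss; rss at 4 (size 2, align 2) → ends 6; total 6 bytes, alignment 2
score at 0 (size 1, align 1) → ends 1
pad 1 to align 2 for hp
hp at 2 (size 2, align 2) → ends 4
z at 4 (size 20, align 4) → ends 24
target at 24 (size 1, align 1) → ends 25
x at 25 (size 1, align 1) → ends 26
cooldown at 26 (size 2, align 2) → ends 28
pad 4 to align 8 for id
id at 32 (size 8, align 8) → ends 40
vx at 40 (size 6, align 2) → ends 46
within Slot: rss at 4
40 + 4 = 44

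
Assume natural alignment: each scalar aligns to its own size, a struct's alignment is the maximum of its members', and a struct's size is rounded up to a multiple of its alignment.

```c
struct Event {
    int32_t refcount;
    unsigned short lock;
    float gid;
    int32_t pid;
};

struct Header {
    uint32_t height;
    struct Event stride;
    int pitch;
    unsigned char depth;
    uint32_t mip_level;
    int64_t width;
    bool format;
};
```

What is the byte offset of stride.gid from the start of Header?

Event: @0: refcount [4B, align 4] → 4; @4: lock [2B, align 2] → 6; +2 pad (align 4); @8: gid [4B, align 4] → 12; @12: pid [4B, align 4] → 16; size 16, align 4
@0: height [4B, align 4] → 4
@4: stride [16B, align 4] → 20
within Event: gid at 8
4 + 8 = 12

12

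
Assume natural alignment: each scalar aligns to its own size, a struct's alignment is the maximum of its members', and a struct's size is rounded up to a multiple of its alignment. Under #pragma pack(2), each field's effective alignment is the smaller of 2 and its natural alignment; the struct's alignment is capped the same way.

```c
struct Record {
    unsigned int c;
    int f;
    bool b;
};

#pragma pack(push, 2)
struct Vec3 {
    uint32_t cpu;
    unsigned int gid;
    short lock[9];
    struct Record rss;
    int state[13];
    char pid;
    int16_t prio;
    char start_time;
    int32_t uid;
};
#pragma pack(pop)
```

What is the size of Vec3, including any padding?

100 bytes

Record: @0: c [4B, align 4] → 4; @4: f [4B, align 4] → 8; @8: b [1B, align 1] → 9; +3 tail pad (align 4); size 12, align 4
@0: cpu [4B, align 2] → 4
@4: gid [4B, align 2] → 8
@8: lock [18B, align 2] → 26
@26: rss [12B, align 2] → 38
@38: state [52B, align 2] → 90
@90: pid [1B, align 1] → 91
+1 pad (align 2)
@92: prio [2B, align 2] → 94
@94: start_time [1B, align 1] → 95
+1 pad (align 2)
@96: uid [4B, align 2] → 100
size 100, align 2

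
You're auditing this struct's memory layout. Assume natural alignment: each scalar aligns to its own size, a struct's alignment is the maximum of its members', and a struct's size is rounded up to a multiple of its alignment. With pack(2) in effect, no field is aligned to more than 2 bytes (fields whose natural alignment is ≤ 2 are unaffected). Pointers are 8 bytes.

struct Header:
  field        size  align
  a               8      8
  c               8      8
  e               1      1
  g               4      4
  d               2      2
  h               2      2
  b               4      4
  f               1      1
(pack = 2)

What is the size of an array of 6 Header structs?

0..8  a  (8B, 2-aligned)
8..16  c  (8B, 2-aligned)
16..17  e  (1B, 1-aligned)
17..18  -- padding (1B)
18..22  g  (4B, 2-aligned)
22..24  d  (2B, 2-aligned)
24..26  h  (2B, 2-aligned)
26..30  b  (4B, 2-aligned)
30..31  f  (1B, 1-aligned)
31..32  -- tail padding (1B)
sizeof = 32, alignof = 2
array of 6: 6 × 32 = 192

192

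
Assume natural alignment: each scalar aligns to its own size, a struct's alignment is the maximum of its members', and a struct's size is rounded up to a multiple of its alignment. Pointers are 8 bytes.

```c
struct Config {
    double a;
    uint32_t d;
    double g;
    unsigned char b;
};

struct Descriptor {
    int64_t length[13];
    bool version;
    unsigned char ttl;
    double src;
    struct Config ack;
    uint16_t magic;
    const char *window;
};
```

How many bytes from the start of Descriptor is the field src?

Config: @0: a [8B, align 8] → 8; @8: d [4B, align 4] → 12; +4 pad (align 8); @16: g [8B, align 8] → 24; @24: b [1B, align 1] → 25; +7 tail pad (align 8); size 32, align 8
@0: length [104B, align 8] → 104
@104: version [1B, align 1] → 105
@105: ttl [1B, align 1] → 106
+6 pad (align 8)
@112: src [8B, align 8] → 120

112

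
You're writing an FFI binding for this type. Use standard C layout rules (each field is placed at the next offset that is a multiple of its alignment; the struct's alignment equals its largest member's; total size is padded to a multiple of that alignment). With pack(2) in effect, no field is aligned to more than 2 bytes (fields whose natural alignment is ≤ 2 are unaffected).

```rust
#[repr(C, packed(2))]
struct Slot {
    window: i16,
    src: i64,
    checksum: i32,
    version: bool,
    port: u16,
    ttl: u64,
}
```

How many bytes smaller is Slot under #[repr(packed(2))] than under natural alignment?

6

natural layout:
  window at 0 (size 2, align 2) → ends 2
  pad 6 to align 8 for src
  src at 8 (size 8, align 8) → ends 16
  checksum at 16 (size 4, align 4) → ends 20
  version at 20 (size 1, align 1) → ends 21
  pad 1 to align 2 for port
  port at 22 (size 2, align 2) → ends 24
  ttl at 24 (size 8, align 8) → ends 32
  total 32 bytes, alignment 8
packed(2) layout:
  window at 0 (size 2, align 2) → ends 2
  src at 2 (size 8, align 2) → ends 10
  checksum at 10 (size 4, align 2) → ends 14
  version at 14 (size 1, align 1) → ends 15
  pad 1 to align 2 for port
  port at 16 (size 2, align 2) → ends 18
  ttl at 18 (size 8, align 2) → ends 26
  total 26 bytes, alignment 2
32 − 26 = 6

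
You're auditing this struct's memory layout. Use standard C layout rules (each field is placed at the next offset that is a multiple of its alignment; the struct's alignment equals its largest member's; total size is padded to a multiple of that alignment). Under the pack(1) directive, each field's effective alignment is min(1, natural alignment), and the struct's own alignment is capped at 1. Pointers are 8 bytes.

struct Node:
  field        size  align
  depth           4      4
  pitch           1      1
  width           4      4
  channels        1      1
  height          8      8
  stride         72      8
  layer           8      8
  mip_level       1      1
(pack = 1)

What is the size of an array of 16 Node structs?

depth at 0 (size 4, align 1) → ends 4
pitch at 4 (size 1, align 1) → ends 5
width at 5 (size 4, align 1) → ends 9
channels at 9 (size 1, align 1) → ends 10
height at 10 (size 8, align 1) → ends 18
stride at 18 (size 72, align 1) → ends 90
layer at 90 (size 8, align 1) → ends 98
mip_level at 98 (size 1, align 1) → ends 99
total 99 bytes, alignment 1
array of 16: 16 × 99 = 1584

1584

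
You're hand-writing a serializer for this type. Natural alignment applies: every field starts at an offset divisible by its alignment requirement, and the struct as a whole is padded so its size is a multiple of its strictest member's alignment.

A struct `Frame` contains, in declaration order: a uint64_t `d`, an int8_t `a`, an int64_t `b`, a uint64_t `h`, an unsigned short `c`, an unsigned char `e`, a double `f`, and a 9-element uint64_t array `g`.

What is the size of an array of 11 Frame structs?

1320

d at 0 (size 8, align 8) → ends 8
a at 8 (size 1, align 1) → ends 9
pad 7 to align 8 for b
b at 16 (size 8, align 8) → ends 24
h at 24 (size 8, align 8) → ends 32
c at 32 (size 2, align 2) → ends 34
e at 34 (size 1, align 1) → ends 35
pad 5 to align 8 for f
f at 40 (size 8, align 8) → ends 48
g at 48 (size 72, align 8) → ends 120
total 120 bytes, alignment 8
array of 11: 11 × 120 = 1320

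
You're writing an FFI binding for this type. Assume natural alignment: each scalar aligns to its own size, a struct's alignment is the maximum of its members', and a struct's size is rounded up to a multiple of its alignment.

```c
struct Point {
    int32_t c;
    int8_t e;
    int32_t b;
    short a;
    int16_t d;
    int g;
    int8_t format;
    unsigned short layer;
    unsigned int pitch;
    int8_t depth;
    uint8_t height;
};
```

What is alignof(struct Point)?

4

member alignments: c=4, e=1, b=4, a=2, d=2, g=4, format=1, layer=2, pitch=4, depth=1, height=1
max = 4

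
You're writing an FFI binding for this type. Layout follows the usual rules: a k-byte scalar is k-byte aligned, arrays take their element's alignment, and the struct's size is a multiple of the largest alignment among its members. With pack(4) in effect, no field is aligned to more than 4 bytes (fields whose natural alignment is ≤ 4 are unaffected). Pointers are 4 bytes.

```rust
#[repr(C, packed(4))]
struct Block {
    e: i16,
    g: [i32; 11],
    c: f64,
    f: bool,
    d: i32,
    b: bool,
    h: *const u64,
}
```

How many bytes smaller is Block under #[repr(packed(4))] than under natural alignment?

0

natural layout:
  e at 0 (size 2, align 2) → ends 2
  pad 2 to align 4 for g
  g at 4 (size 44, align 4) → ends 48
  c at 48 (size 8, align 8) → ends 56
  f at 56 (size 1, align 1) → ends 57
  pad 3 to align 4 for d
  d at 60 (size 4, align 4) → ends 64
  b at 64 (size 1, align 1) → ends 65
  pad 3 to align 4 for h
  h at 68 (size 4, align 4) → ends 72
  total 72 bytes, alignment 8
packed(4) layout:
  e at 0 (size 2, align 2) → ends 2
  pad 2 to align 4 for g
  g at 4 (size 44, align 4) → ends 48
  c at 48 (size 8, align 4) → ends 56
  f at 56 (size 1, align 1) → ends 57
  pad 3 to align 4 for d
  d at 60 (size 4, align 4) → ends 64
  b at 64 (size 1, align 1) → ends 65
  pad 3 to align 4 for h
  h at 68 (size 4, align 4) → ends 72
  total 72 bytes, alignment 4
72 − 72 = 0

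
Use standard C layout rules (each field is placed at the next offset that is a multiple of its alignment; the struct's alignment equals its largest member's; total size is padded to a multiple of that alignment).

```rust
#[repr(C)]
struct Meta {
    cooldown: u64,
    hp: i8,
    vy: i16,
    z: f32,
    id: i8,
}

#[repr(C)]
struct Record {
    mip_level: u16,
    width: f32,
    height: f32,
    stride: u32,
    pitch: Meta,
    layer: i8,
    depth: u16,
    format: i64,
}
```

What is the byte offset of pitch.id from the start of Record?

Meta: cooldown at 0 (size 8, align 8) → ends 8; hp at 8 (size 1, align 1) → ends 9; pad 1 to align 2 for vy; vy at 10 (size 2, align 2) → ends 12; z at 12 (size 4, align 4) → ends 16; id at 16 (size 1, align 1) → ends 17; tail pad 7 to reach multiple of 8; total 24 bytes, alignment 8
mip_level at 0 (size 2, align 2) → ends 2
pad 2 to align 4 for width
width at 4 (size 4, align 4) → ends 8
height at 8 (size 4, align 4) → ends 12
stride at 12 (size 4, align 4) → ends 16
pitch at 16 (size 24, align 8) → ends 40
within Meta: id at 16
16 + 16 = 32

32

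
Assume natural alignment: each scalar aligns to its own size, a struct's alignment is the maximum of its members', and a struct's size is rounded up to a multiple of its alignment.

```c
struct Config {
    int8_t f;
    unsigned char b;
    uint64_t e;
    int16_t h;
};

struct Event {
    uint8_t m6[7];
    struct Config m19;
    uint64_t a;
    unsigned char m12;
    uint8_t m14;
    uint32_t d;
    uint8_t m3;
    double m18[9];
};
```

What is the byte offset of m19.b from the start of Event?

9

Config: @0: f [1B, align 1] → 1; @1: b [1B, align 1] → 2; +6 pad (align 8); @8: e [8B, align 8] → 16; @16: h [2B, align 2] → 18; +6 tail pad (align 8); size 24, align 8
@0: m6 [7B, align 1] → 7
+1 pad (align 8)
@8: m19 [24B, align 8] → 32
within Config: b at 1
8 + 1 = 9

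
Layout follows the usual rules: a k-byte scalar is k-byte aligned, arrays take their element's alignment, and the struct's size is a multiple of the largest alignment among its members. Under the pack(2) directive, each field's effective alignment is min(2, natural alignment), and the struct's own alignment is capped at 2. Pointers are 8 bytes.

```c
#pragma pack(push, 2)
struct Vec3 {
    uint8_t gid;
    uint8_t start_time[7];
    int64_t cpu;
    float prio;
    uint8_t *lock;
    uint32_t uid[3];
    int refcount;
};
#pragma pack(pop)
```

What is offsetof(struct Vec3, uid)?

gid at 0 (size 1, align 1) → ends 1
start_time at 1 (size 7, align 1) → ends 8
cpu at 8 (size 8, align 2) → ends 16
prio at 16 (size 4, align 2) → ends 20
lock at 20 (size 8, align 2) → ends 28
uid at 28 (size 12, align 2) → ends 40

28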